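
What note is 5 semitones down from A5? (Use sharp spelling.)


Working:
A5: chromatic position 9 in octave 5 → absolute = 5×12 + 9 = 69
Transpose down 5: 69 - 5 = 64
64 = 5×12 + 4 → E in octave 5
Result = E5


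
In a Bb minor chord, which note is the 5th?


Minor triad = root + minor 3rd (3 semitones) + perfect 5th (7 semitones)
A triad on Bb stacks thirds, so the chord tones use letter names B-D-F
Root: Bb
Minor 3rd above Bb: Db
Perfect 5th above Bb: F
The 5th = F


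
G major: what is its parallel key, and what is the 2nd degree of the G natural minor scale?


Parallel keys share the same tonic but differ in mode
G major → parallel is G minor
G natural minor scale: G A Bb C D Eb F
= G minor; 2nd degree = A


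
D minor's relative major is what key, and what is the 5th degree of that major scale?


The relative major shares the key signature and is a minor 3rd above the minor tonic
A minor 3rd above D is F
→ relative major of D minor is F major
F major scale: F G A Bb C D E
= F major; 5th degree = C


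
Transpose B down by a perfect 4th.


Step by step:
perfect 4th: 4 letter names, 5 semitones
Letter: B - 3 → F
Pitch: B - 5 semitones, spelled as an F → F#
= F#


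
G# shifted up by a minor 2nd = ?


Working:
minor 2nd: 2 letter names, 1 semitones
Letter: G + 1 → A
Pitch: G# + 1 semitones, spelled as an A → A
= A


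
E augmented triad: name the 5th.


Solution.
Augmented triad = root + major 3rd (4 semitones) + augmented 5th (8 semitones)
A triad on E stacks thirds, so the chord tones use letter names E-G-B
Root: E
Major 3rd above E: G#
Augmented 5th above E: B#
The 5th = B#


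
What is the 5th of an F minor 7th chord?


Working:
Minor 7th chord = root + minor 3rd + perfect 5th + minor 7th
Seventh chords stack in thirds, so the letter names are F-A-C-E
Root: F
Minor 3rd above F: Ab
Perfect 5th above F: C
Minor 7th above F: Eb
The 5th = C


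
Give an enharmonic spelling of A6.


Let's work it out.
Enharmonic notes sound the same pitch but are spelled with different letter names
A and G## name the same pitch class
= G##6


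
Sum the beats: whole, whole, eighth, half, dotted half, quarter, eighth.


Solution.
Beat values:
  whole = 4 beats
  whole = 4 beats
  eighth = 0.5 beats
  half = 2 beats
  dotted half = 3 beats
  quarter = 1 beat
  eighth = 0.5 beats
Sum = 4 + 4 + 0.5 + 2 + 3 + 1 + 0.5
= 15 beats


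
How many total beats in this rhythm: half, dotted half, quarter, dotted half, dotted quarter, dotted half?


Reasoning:
Beat values:
  half = 2 beats
  dotted half = 3 beats
  quarter = 1 beat
  dotted half = 3 beats
  dotted quarter = 1.5 beats
  dotted half = 3 beats
Sum = 2 + 3 + 1 + 3 + 1.5 + 3
= 13.5 beats


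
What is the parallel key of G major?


Parallel keys share the same tonic but differ in mode
G major → parallel is G minor
= G minor


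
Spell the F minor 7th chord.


Minor 7th chord = root + minor 3rd + perfect 5th + minor 7th
Seventh chords stack in thirds, so the letter names are F-A-C-E
Root: F
Minor 3rd above F: Ab
Perfect 5th above F: C
Minor 7th above F: Eb
Chord = F Ab C Eb


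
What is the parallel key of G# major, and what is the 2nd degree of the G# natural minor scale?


Let's work it out.
Parallel keys share the same tonic but differ in mode
G# major → parallel is G# minor
G# natural minor scale: G# A# B C# D# E F#
= G# minor; 2nd degree = A#


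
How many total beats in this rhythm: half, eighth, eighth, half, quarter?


Solution.
Beat values:
  half = 2 beats
  eighth = 0.5 beats
  eighth = 0.5 beats
  half = 2 beats
  quarter = 1 beat
Sum = 2 + 0.5 + 0.5 + 2 + 1
= 6 beats


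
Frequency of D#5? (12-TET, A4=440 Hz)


f = 440 × 2^(n/12) where n = semitones from A4
D#5: 6 semitones from A4
f = 440 × 2^(6/12)
f = 622.25 Hz


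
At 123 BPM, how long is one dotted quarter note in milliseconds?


One quarter-note beat = 60000 / BPM = 60000 / 123 ms
Dotted quarter note = 3/2 × quarter note
Duration = 3/2 × 60000 / 123 = 90000 / 123
= 731.7 ms


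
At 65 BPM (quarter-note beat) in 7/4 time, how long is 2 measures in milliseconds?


Solution.
Quarter-note beat duration = 60000 / 65 ms
Beats per measure (7/4) = 7
One measure = 7 × 60000 / 65 = 420000 / 65 ms
2 measures = 2 × 420000 / 65 = 840000 / 65
= 12923.1 ms


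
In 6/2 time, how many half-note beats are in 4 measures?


Reasoning:
Time signature 6/2: the bottom number 2 means the half note gets one count
The top number 6 means 6 half-note beats per measure
Total = 6 × 4 measures
= 24 half-note beats


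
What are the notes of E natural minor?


Reasoning:
Natural minor scale pattern: W-H-W-W-H-W-W (2-1-2-2-1-2-2 semitones)
Starting from E:
  E + 2 semitones → F#
  F# + 1 semitone → G
  G + 2 semitones → A
  A + 2 semitones → B
  B + 1 semitone → C
  C + 2 semitones → D
  D + 2 semitones → E
Scale = E F# G A B C D


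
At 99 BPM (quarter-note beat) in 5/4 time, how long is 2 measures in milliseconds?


Solution.
Quarter-note beat duration = 60000 / 99 ms
Beats per measure (5/4) = 5
One measure = 5 × 60000 / 99 = 300000 / 99 ms
2 measures = 2 × 300000 / 99 = 600000 / 99
= 6060.6 ms


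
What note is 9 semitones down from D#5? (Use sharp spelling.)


D#5: chromatic position 3 in octave 5 → absolute = 5×12 + 3 = 63
Transpose down 9: 63 - 9 = 54
54 = 4×12 + 6 → F# in octave 4
Result = F#4


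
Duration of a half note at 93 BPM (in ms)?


One quarter-note beat = 60000 / BPM = 60000 / 93 ms
Half note = 2 × quarter note
Duration = 2 × 60000 / 93 = 120000 / 93
= 1290.3 ms


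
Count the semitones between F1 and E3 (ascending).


Working:
Absolute semitone position = octave×12 + chromatic position
F1: 1×12 + 5 = 17
E3: 3×12 + 4 = 40
Difference = 40 - 17 = 23
= 23 semitones


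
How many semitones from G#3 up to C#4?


Reasoning:
Absolute semitone position = octave×12 + chromatic position
G#3: 3×12 + 8 = 44
C#4: 4×12 + 1 = 49
Difference = 49 - 44 = 5
= 5 semitones


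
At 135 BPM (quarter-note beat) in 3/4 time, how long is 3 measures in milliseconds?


Reasoning:
Quarter-note beat duration = 60000 / 135 ms
Beats per measure (3/4) = 3
One measure = 3 × 60000 / 135 = 180000 / 135 ms
3 measures = 3 × 180000 / 135 = 540000 / 135
= 4000.0 ms


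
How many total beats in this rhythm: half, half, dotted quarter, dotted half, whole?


Solution.
Beat values:
  half = 2 beats
  half = 2 beats
  dotted quarter = 1.5 beats
  dotted half = 3 beats
  whole = 4 beats
Sum = 2 + 2 + 1.5 + 3 + 4
= 12.5 beats


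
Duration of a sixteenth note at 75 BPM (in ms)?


Solution.
One quarter-note beat = 60000 / BPM = 60000 / 75 ms
Sixteenth note = 1/4 × quarter note
Duration = 1/4 × 60000 / 75 = 15000 / 75
= 200.0 ms


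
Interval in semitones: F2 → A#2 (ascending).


Absolute semitone position = octave×12 + chromatic position
F2: 2×12 + 5 = 29
A#2: 2×12 + 10 = 34
Difference = 34 - 29 = 5
= 5 semitones


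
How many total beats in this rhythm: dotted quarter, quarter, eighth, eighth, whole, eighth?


Beat values:
  dotted quarter = 1.5 beats
  quarter = 1 beat
  eighth = 0.5 beats
  eighth = 0.5 beats
  whole = 4 beats
  eighth = 0.5 beats
Sum = 1.5 + 1 + 0.5 + 0.5 + 4 + 0.5
= 8 beats


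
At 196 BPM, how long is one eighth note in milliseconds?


Reasoning:
One quarter-note beat = 60000 / BPM = 60000 / 196 ms
Eighth note = 1/2 × quarter note
Duration = 1/2 × 60000 / 196 = 30000 / 196
= 153.1 ms


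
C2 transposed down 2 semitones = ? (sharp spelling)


C2: chromatic position 0 in octave 2 → absolute = 2×12 + 0 = 24
Transpose down 2: 24 - 2 = 22
22 = 1×12 + 10 → A# in octave 1
Result = A#1


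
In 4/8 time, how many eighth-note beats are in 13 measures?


Time signature 4/8: the bottom number 8 means the eighth note gets one count
The top number 4 means 4 eighth-note beats per measure
Total = 4 × 13 measures
= 52 eighth-note beats


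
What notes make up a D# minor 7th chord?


Reasoning:
Minor 7th chord = root + minor 3rd + perfect 5th + minor 7th
Seventh chords stack in thirds, so the letter names are D-F-A-C
Root: D#
Minor 3rd above D#: F#
Perfect 5th above D#: A#
Minor 7th above D#: C#
Chord = D# F# A# C#


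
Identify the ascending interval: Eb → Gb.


Letter names: E → G spans 3 letter names → a 3rd
Semitones: Eb → Gb = 3 half-steps
A 3rd of 3 semitones is a minor 3rd
= minor 3rd


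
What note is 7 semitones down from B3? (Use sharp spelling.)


Step by step:
B3: chromatic position 11 in octave 3 → absolute = 3×12 + 11 = 47
Transpose down 7: 47 - 7 = 40
40 = 3×12 + 4 → E in octave 3
Result = E3


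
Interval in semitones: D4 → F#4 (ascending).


Step by step:
Absolute semitone position = octave×12 + chromatic position
D4: 4×12 + 2 = 50
F#4: 4×12 + 6 = 54
Difference = 54 - 50 = 4
= 4 semitones


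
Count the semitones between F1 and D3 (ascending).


Reasoning:
Absolute semitone position = octave×12 + chromatic position
F1: 1×12 + 5 = 17
D3: 3×12 + 2 = 38
Difference = 38 - 17 = 21
= 21 semitones


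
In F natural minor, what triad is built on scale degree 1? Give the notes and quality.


Reasoning:
F natural minor scale: F G Ab Bb C Db Eb
Diatonic triad on degree 1 stacks scale notes 1, 3, 5: F Ab C
F→Ab = 3 semitones; F→C = 7 semitones → minor triad
= F Ab C (minor)


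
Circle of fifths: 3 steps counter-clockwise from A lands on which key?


Each counter-clockwise step moves down a perfect 5th (= up a perfect 4th)
From A: A → D → G → C
= C


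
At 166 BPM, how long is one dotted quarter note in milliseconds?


Reasoning:
One quarter-note beat = 60000 / BPM = 60000 / 166 ms
Dotted quarter note = 3/2 × quarter note
Duration = 3/2 × 60000 / 166 = 90000 / 166
= 542.2 ms


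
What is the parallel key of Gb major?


Step by step:
Parallel keys share the same tonic but differ in mode
Gb major → parallel is Gb minor
= Gb minor


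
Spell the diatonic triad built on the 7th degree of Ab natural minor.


Reasoning:
Ab natural minor scale: Ab Bb Cb Db Eb Fb Gb
Diatonic triad on degree 7 stacks scale notes 7, 2, 4: Gb Bb Db
Gb→Bb = 4 semitones; Gb→Db = 7 semitones → major triad
= Gb Bb Db (major)


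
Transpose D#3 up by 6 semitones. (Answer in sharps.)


D#3: chromatic position 3 in octave 3 → absolute = 3×12 + 3 = 39
Transpose up 6: 39 + 6 = 45
45 = 3×12 + 9 → A in octave 3
Result = A3


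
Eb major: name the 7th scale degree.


Solution.
Major scale pattern: W-W-H-W-W-W-H (2-2-1-2-2-2-1 semitones)
Starting from Eb:
  Eb + 2 semitones → F
  F + 2 semitones → G
  G + 1 semitone → Ab
  Ab + 2 semitones → Bb
  Bb + 2 semitones → C
  C + 2 semitones → D
  D + 1 semitone → Eb
Scale: Eb F G Ab Bb C D
Degree 7 = D


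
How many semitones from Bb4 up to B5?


Step by step:
Absolute semitone position = octave×12 + chromatic position
Bb4: 4×12 + 10 = 58
B5: 5×12 + 11 = 71
Difference = 71 - 58 = 13
= 13 semitones


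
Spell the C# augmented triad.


Working:
Augmented triad = root + major 3rd (4 semitones) + augmented 5th (8 semitones)
A triad on C# stacks thirds, so the chord tones use letter names C-E-G
Root: C#
Major 3rd above C#: E#
Augmented 5th above C#: G##
Chord = C# E# G##


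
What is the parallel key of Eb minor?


Let's work it out.
Parallel keys share the same tonic but differ in mode
Eb minor → parallel is Eb major
= Eb major


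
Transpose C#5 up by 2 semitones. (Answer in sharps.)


Let's work it out.
C#5: chromatic position 1 in octave 5 → absolute = 5×12 + 1 = 61
Transpose up 2: 61 + 2 = 63
63 = 5×12 + 3 → D# in octave 5
Result = D#5


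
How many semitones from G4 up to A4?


Let's work it out.
Absolute semitone position = octave×12 + chromatic position
G4: 4×12 + 7 = 55
A4: 4×12 + 9 = 57
Difference = 57 - 55 = 2
= 2 semitones


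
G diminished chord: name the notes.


Working:
Diminished triad = root + minor 3rd (3 semitones) + diminished 5th (6 semitones)
A triad on G stacks thirds, so the chord tones use letter names G-B-D
Root: G
Minor 3rd above G: Bb
Diminished 5th above G: Db
Chord = G Bb Db


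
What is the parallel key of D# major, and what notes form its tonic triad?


Solution.
Parallel keys share the same tonic but differ in mode
D# major → parallel is D# minor
Tonic triad of D# minor = D# F# A#
= D# minor; triad = D# F# A#


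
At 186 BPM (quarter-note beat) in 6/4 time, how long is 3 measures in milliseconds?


Reasoning:
Quarter-note beat duration = 60000 / 186 ms
Beats per measure (6/4) = 6
One measure = 6 × 60000 / 186 = 360000 / 186 ms
3 measures = 3 × 360000 / 186 = 1080000 / 186
= 5806.5 ms


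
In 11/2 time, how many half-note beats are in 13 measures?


Working:
Time signature 11/2: the bottom number 2 means the half note gets one count
The top number 11 means 11 half-note beats per measure
Total = 11 × 13 measures
= 143 half-note beats


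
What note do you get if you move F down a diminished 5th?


Step by step:
diminished 5th: 5 letter names, 6 semitones
Letter: F - 4 → B
Pitch: F - 6 semitones, spelled as a B → B
= B


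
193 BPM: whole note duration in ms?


Let's work it out.
One quarter-note beat = 60000 / BPM = 60000 / 193 ms
Whole note = 4 × quarter note
Duration = 4 × 60000 / 193 = 240000 / 193
= 1243.5 ms


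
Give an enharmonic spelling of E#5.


Step by step:
Enharmonic notes sound the same pitch but are spelled with different letter names
E# and F name the same pitch class
= F5


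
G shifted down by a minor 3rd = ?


Reasoning:
minor 3rd: 3 letter names, 3 semitones
Letter: G - 2 → E
Pitch: G - 3 semitones, spelled as an E → E
= E


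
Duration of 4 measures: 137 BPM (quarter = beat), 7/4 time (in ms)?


Step by step:
Quarter-note beat duration = 60000 / 137 ms
Beats per measure (7/4) = 7
One measure = 7 × 60000 / 137 = 420000 / 137 ms
4 measures = 4 × 420000 / 137 = 1680000 / 137
= 12262.8 ms


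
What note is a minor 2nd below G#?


Step by step:
A 2nd spans 2 letter names, so from G we land on F
A minor 2nd = 1 semitone below G#
Spell F at that pitch: F##
= F##


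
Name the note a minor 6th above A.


Let's work it out.
A 6th spans 6 letter names, so from A we land on F
A minor 6th = 8 semitones above A
Spell F at that pitch: F
= F


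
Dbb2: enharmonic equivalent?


Step by step:
Enharmonic notes sound the same pitch but are spelled with different letter names
Dbb and C name the same pitch class
= C2


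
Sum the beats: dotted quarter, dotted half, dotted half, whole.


Reasoning:
Beat values:
  dotted quarter = 1.5 beats
  dotted half = 3 beats
  dotted half = 3 beats
  whole = 4 beats
Sum = 1.5 + 3 + 3 + 4
= 11.5 beats


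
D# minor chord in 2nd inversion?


Solution.
Root position: D# F# A#
2nd inversion: move root and 3rd up an octave
Bass note: A#
Notes (bottom to top) = A# D# F#


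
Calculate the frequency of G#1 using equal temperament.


Let's work it out.
f = 440 × 2^(n/12) where n = semitones from A4
G#1: -37 semitones from A4
f = 440 × 2^(-37/12)
f = 51.91 Hz


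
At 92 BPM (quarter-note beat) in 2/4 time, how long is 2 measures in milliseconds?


Reasoning:
Quarter-note beat duration = 60000 / 92 ms
Beats per measure (2/4) = 2
One measure = 2 × 60000 / 92 = 120000 / 92 ms
2 measures = 2 × 120000 / 92 = 240000 / 92
= 2608.7 ms


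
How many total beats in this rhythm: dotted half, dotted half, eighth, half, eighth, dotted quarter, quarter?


Reasoning:
Beat values:
  dotted half = 3 beats
  dotted half = 3 beats
  eighth = 0.5 beats
  half = 2 beats
  eighth = 0.5 beats
  dotted quarter = 1.5 beats
  quarter = 1 beat
Sum = 3 + 3 + 0.5 + 2 + 0.5 + 1.5 + 1
= 11.5 beats


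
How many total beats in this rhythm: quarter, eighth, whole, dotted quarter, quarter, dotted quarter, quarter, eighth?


Beat values:
  quarter = 1 beat
  eighth = 0.5 beats
  whole = 4 beats
  dotted quarter = 1.5 beats
  quarter = 1 beat
  dotted quarter = 1.5 beats
  quarter = 1 beat
  eighth = 0.5 beats
Sum = 1 + 0.5 + 4 + 1.5 + 1 + 1.5 + 1 + 0.5
= 11 beats


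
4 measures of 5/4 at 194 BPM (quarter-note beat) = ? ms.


Quarter-note beat duration = 60000 / 194 ms
Beats per measure (5/4) = 5
One measure = 5 × 60000 / 194 = 300000 / 194 ms
4 measures = 4 × 300000 / 194 = 1200000 / 194
= 6185.6 ms


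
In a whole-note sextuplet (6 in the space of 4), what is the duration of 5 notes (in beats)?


Let's work it out.
Sextuplet: 6 notes occupy the space of 4 whole notes
Space = 4 × 4 = 16 beats
Each sextuplet note = 16 / 6 = 8/3 beats
5 notes = 5 × 8/3 = 40/3
= 40/3 beats


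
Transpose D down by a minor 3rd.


minor 3rd: 3 letter names, 3 semitones
Letter: D - 2 → B
Pitch: D - 3 semitones, spelled as a B → B
= B


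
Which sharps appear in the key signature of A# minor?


Step by step:
Sharp minor keys follow the circle of fifths: A(0), E(1), B(2), F#(3), C#(4), G#(5), D#(6), A#(7)
A# minor has 7 sharps
Order of sharps: F# C# G# D# A# E# B# → first 7: F#, C#, G#, D#, A#, E#, B#
= F#, C#, G#, D#, A#, E#, B#


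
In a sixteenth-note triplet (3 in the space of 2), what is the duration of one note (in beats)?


Triplet: 3 notes occupy the space of 2 sixteenth notes
Space = 2 × 1/4 = 1/2 beats
Each triplet note = 1/2 / 3 = 1/6 beats
= 1/6 beats


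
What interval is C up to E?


Step by step:
Letter names: C → E spans 3 letter names → a 3rd
Semitones: C → E = 4 half-steps
A 3rd of 4 semitones is a major 3rd
= major 3rd


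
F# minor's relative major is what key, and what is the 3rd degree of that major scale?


Let's work it out.
The relative major shares the key signature and is a minor 3rd above the minor tonic
A minor 3rd above F# is A
→ relative major of F# minor is A major
A major scale: A B C# D E F# G#
= A major; 3rd degree = C#


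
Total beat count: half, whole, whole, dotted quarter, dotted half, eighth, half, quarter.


Beat values:
  half = 2 beats
  whole = 4 beats
  whole = 4 beats
  dotted quarter = 1.5 beats
  dotted half = 3 beats
  eighth = 0.5 beats
  half = 2 beats
  quarter = 1 beat
Sum = 2 + 4 + 4 + 1.5 + 3 + 0.5 + 2 + 1
= 18 beats


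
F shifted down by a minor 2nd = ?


Let's work it out.
minor 2nd: 2 letter names, 1 semitones
Letter: F - 1 → E
Pitch: F - 1 semitones, spelled as an E → E
= E


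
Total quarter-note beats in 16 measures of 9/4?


Let's work it out.
Time signature 9/4: the bottom number 4 means the quarter note gets one count
The top number 9 means 9 quarter-note beats per measure
Total = 9 × 16 measures
= 144 quarter-note beats


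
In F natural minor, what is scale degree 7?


Natural minor scale pattern: W-H-W-W-H-W-W (2-1-2-2-1-2-2 semitones)
Starting from F:
  F + 2 semitones → G
  G + 1 semitone → Ab
  Ab + 2 semitones → Bb
  Bb + 2 semitones → C
  C + 1 semitone → Db
  Db + 2 semitones → Eb
  Eb + 2 semitones → F
Scale: F G Ab Bb C Db Eb
Degree 7 = Eb


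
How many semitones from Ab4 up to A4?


Solution.
Absolute semitone position = octave×12 + chromatic position
Ab4: 4×12 + 8 = 56
A4: 4×12 + 9 = 57
Difference = 57 - 56 = 1
= 1 semitone


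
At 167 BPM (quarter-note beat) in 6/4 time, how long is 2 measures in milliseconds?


Step by step:
Quarter-note beat duration = 60000 / 167 ms
Beats per measure (6/4) = 6
One measure = 6 × 60000 / 167 = 360000 / 167 ms
2 measures = 2 × 360000 / 167 = 720000 / 167
= 4311.4 ms


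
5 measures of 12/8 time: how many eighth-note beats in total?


Working:
Time signature 12/8: the bottom number 8 means the eighth note gets one count
The top number 12 means 12 eighth-note beats per measure
Total = 12 × 5 measures
= 60 eighth-note beats


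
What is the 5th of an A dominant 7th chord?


Step by step:
Dominant 7th chord = root + major 3rd + perfect 5th + minor 7th
Seventh chords stack in thirds, so the letter names are A-C-E-G
Root: A
Major 3rd above A: C#
Perfect 5th above A: E
Minor 7th above A: G
The 5th = E


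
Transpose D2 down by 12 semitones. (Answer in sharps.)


D2: chromatic position 2 in octave 2 → absolute = 2×12 + 2 = 26
Transpose down 12: 26 - 12 = 14
14 = 1×12 + 2 → D in octave 1
Result = D1


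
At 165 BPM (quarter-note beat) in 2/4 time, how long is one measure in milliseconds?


Let's work it out.
Quarter-note beat duration = 60000 / 165 ms
Beats per measure (2/4) = 2
One measure = 2 × 60000 / 165 = 120000 / 165 ms
= 727.3 ms


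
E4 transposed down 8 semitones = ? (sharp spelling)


Solution.
E4: chromatic position 4 in octave 4 → absolute = 4×12 + 4 = 52
Transpose down 8: 52 - 8 = 44
44 = 3×12 + 8 → G# in octave 3
Result = G#3


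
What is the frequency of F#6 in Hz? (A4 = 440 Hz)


f = 440 × 2^(n/12) where n = semitones from A4
F#6: 21 semitones from A4
f = 440 × 2^(21/12)
f = 1479.98 Hz


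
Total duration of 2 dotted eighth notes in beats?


Step by step:
Base eighth note = 1/2 beats
Dot 1 adds half the previous value: +1/4
One dotted eighth = 1/2 + 1/4 = 3/4
2 of them = 2 × 3/4 = 3/2
= 3/2 beats


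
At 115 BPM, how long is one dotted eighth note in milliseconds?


One quarter-note beat = 60000 / BPM = 60000 / 115 ms
Dotted eighth note = 3/4 × quarter note
Duration = 3/4 × 60000 / 115 = 45000 / 115
= 391.3 ms


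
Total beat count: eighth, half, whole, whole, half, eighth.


Beat values:
  eighth = 0.5 beats
  half = 2 beats
  whole = 4 beats
  whole = 4 beats
  half = 2 beats
  eighth = 0.5 beats
Sum = 0.5 + 2 + 4 + 4 + 2 + 0.5
= 13 beats


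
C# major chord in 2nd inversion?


Solution.
Root position: C# E# G#
2nd inversion: move root and 3rd up an octave
Bass note: G#
Notes (bottom to top) = G# C# E#


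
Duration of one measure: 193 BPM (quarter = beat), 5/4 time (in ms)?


Quarter-note beat duration = 60000 / 193 ms
Beats per measure (5/4) = 5
One measure = 5 × 60000 / 193 = 300000 / 193 ms
= 1554.4 ms


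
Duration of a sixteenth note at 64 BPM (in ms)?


One quarter-note beat = 60000 / BPM = 60000 / 64 ms
Sixteenth note = 1/4 × quarter note
Duration = 1/4 × 60000 / 64 = 15000 / 64
= 234.4 ms


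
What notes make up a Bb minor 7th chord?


Let's work it out.
Minor 7th chord = root + minor 3rd + perfect 5th + minor 7th
Seventh chords stack in thirds, so the letter names are B-D-F-A
Root: Bb
Minor 3rd above Bb: Db
Perfect 5th above Bb: F
Minor 7th above Bb: Ab
Chord = Bb Db F Ab


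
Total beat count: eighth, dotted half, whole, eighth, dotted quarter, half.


Beat values:
  eighth = 0.5 beats
  dotted half = 3 beats
  whole = 4 beats
  eighth = 0.5 beats
  dotted quarter = 1.5 beats
  half = 2 beats
Sum = 0.5 + 3 + 4 + 0.5 + 1.5 + 2
= 11.5 beats


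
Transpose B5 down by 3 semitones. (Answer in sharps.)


Working:
B5: chromatic position 11 in octave 5 → absolute = 5×12 + 11 = 71
Transpose down 3: 71 - 3 = 68
68 = 5×12 + 8 → G# in octave 5
Result = G#5


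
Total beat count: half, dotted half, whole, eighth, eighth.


Let's work it out.
Beat values:
  half = 2 beats
  dotted half = 3 beats
  whole = 4 beats
  eighth = 0.5 beats
  eighth = 0.5 beats
Sum = 2 + 3 + 4 + 0.5 + 0.5
= 10 beats


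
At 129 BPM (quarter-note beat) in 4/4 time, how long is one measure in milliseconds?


Step by step:
Quarter-note beat duration = 60000 / 129 ms
Beats per measure (4/4) = 4
One measure = 4 × 60000 / 129 = 240000 / 129 ms
= 1860.5 ms


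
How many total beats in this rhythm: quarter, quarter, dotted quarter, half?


Beat values:
  quarter = 1 beat
  quarter = 1 beat
  dotted quarter = 1.5 beats
  half = 2 beats
Sum = 1 + 1 + 1.5 + 2
= 5.5 beats


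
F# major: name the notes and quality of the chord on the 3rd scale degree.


F# major scale: F# G# A# B C# D# E#
Diatonic triad on degree 3 stacks scale notes 3, 5, 7: A# C# E#
A#→C# = 3 semitones; A#→E# = 7 semitones → minor triad
= A# C# E# (minor)


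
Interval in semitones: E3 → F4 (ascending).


Step by step:
Absolute semitone position = octave×12 + chromatic position
E3: 3×12 + 4 = 40
F4: 4×12 + 5 = 53
Difference = 53 - 40 = 13
= 13 semitones


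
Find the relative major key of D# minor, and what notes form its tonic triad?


Reasoning:
The relative major shares the key signature and is a minor 3rd above the minor tonic
A minor 3rd above D# is F#
→ relative major of D# minor is F# major
Tonic triad of F# major = root + major 3rd + perfect 5th = F# A# C#
= F# major; triad = F# A# C#


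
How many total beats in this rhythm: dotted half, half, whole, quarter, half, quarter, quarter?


Solution.
Beat values:
  dotted half = 3 beats
  half = 2 beats
  whole = 4 beats
  quarter = 1 beat
  half = 2 beats
  quarter = 1 beat
  quarter = 1 beat
Sum = 3 + 2 + 4 + 1 + 2 + 1 + 1
= 14 beats


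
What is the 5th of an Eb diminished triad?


Let's work it out.
Diminished triad = root + minor 3rd (3 semitones) + diminished 5th (6 semitones)
A triad on Eb stacks thirds, so the chord tones use letter names E-G-B
Root: Eb
Minor 3rd above Eb: Gb
Diminished 5th above Eb: Bbb
The 5th = Bbb


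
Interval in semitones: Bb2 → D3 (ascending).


Step by step:
Absolute semitone position = octave×12 + chromatic position
Bb2: 2×12 + 10 = 34
D3: 3×12 + 2 = 38
Difference = 38 - 34 = 4
= 4 semitones


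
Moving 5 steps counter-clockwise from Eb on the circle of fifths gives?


Solution.
Each counter-clockwise step moves down a perfect 5th (= up a perfect 4th)
From Eb: Eb → Ab → Db → F#/Gb → B → E
= E


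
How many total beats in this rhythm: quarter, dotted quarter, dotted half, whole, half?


Beat values:
  quarter = 1 beat
  dotted quarter = 1.5 beats
  dotted half = 3 beats
  whole = 4 beats
  half = 2 beats
Sum = 1 + 1.5 + 3 + 4 + 2
= 11.5 beats


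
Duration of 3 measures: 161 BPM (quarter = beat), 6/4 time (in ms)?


Solution.
Quarter-note beat duration = 60000 / 161 ms
Beats per measure (6/4) = 6
One measure = 6 × 60000 / 161 = 360000 / 161 ms
3 measures = 3 × 360000 / 161 = 1080000 / 161
= 6708.1 ms


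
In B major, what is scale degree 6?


Solution.
Major scale pattern: W-W-H-W-W-W-H (2-2-1-2-2-2-1 semitones)
Starting from B:
  B + 2 semitones → C#
  C# + 2 semitones → D#
  D# + 1 semitone → E
  E + 2 semitones → F#
  F# + 2 semitones → G#
  G# + 2 semitones → A#
  A# + 1 semitone → B
Scale: B C# D# E F# G# A#
Degree 6 = G#


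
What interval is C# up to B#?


Let's work it out.
Letter names: C → B spans 7 letter names → a 7th
Semitones: C# → B# = 11 half-steps
A 7th of 11 semitones is a major 7th
= major 7th


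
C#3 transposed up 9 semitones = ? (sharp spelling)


Working:
C#3: chromatic position 1 in octave 3 → absolute = 3×12 + 1 = 37
Transpose up 9: 37 + 9 = 46
46 = 3×12 + 10 → A# in octave 3
Result = A#3


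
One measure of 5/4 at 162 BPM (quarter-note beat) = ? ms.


Solution.
Quarter-note beat duration = 60000 / 162 ms
Beats per measure (5/4) = 5
One measure = 5 × 60000 / 162 = 300000 / 162 ms
= 1851.9 ms


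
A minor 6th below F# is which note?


Let's work it out.
A 6th spans 6 letter names, so from F we land on A
A minor 6th = 8 semitones below F#
Spell A at that pitch: A#
= A#


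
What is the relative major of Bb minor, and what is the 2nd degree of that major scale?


Solution.
The relative major shares the key signature and is a minor 3rd above the minor tonic
A minor 3rd above Bb is Db
→ relative major of Bb minor is Db major
Db major scale: Db Eb F Gb Ab Bb C
= Db major; 2nd degree = Eb


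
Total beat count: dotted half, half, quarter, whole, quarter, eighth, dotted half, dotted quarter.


Beat values:
  dotted half = 3 beats
  half = 2 beats
  quarter = 1 beat
  whole = 4 beats
  quarter = 1 beat
  eighth = 0.5 beats
  dotted half = 3 beats
  dotted quarter = 1.5 beats
Sum = 3 + 2 + 1 + 4 + 1 + 0.5 + 3 + 1.5
= 16 beats


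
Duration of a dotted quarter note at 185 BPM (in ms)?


One quarter-note beat = 60000 / BPM = 60000 / 185 ms
Dotted quarter note = 3/2 × quarter note
Duration = 3/2 × 60000 / 185 = 90000 / 185
= 486.5 ms


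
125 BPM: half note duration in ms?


One quarter-note beat = 60000 / BPM = 60000 / 125 ms
Half note = 2 × quarter note
Duration = 2 × 60000 / 125 = 120000 / 125
= 960.0 ms


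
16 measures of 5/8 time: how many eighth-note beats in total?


Solution.
Time signature 5/8: the bottom number 8 means the eighth note gets one count
The top number 5 means 5 eighth-note beats per measure
Total = 5 × 16 measures
= 80 eighth-note beats


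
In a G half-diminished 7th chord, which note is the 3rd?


Let's work it out.
Half-diminished 7th chord = root + minor 3rd + diminished 5th + minor 7th
Seventh chords stack in thirds, so the letter names are G-B-D-F
Root: G
Minor 3rd above G: Bb
Diminished 5th above G: Db
Minor 7th above G: F
The 3rd = Bb


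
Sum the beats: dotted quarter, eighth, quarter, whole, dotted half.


Reasoning:
Beat values:
  dotted quarter = 1.5 beats
  eighth = 0.5 beats
  quarter = 1 beat
  whole = 4 beats
  dotted half = 3 beats
Sum = 1.5 + 0.5 + 1 + 4 + 3
= 10 beats


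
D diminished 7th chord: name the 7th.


Solution.
Diminished 7th chord = root + minor 3rd + diminished 5th + diminished 7th
Seventh chords stack in thirds, so the letter names are D-F-A-C
Root: D
Minor 3rd above D: F
Diminished 5th above D: Ab
Diminished 7th above D: Cb
The 7th = Cb


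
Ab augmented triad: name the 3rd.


Augmented triad = root + major 3rd (4 semitones) + augmented 5th (8 semitones)
A triad on Ab stacks thirds, so the chord tones use letter names A-C-E
Root: Ab
Major 3rd above Ab: C
Augmented 5th above Ab: E
The 3rd = C


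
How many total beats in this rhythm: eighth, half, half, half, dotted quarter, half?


Let's work it out.
Beat values:
  eighth = 0.5 beats
  half = 2 beats
  half = 2 beats
  half = 2 beats
  dotted quarter = 1.5 beats
  half = 2 beats
Sum = 0.5 + 2 + 2 + 2 + 1.5 + 2
= 10 beats


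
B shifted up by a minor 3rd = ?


Let's work it out.
minor 3rd: 3 letter names, 3 semitones
Letter: B + 2 → D
Pitch: B + 3 semitones, spelled as a D → D
= D


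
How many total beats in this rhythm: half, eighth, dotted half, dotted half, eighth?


Reasoning:
Beat values:
  half = 2 beats
  eighth = 0.5 beats
  dotted half = 3 beats
  dotted half = 3 beats
  eighth = 0.5 beats
Sum = 2 + 0.5 + 3 + 3 + 0.5
= 9 beats


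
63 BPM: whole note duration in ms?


Reasoning:
One quarter-note beat = 60000 / BPM = 60000 / 63 ms
Whole note = 4 × quarter note
Duration = 4 × 60000 / 63 = 240000 / 63
= 3809.5 ms


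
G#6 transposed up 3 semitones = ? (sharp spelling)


Reasoning:
G#6: chromatic position 8 in octave 6 → absolute = 6×12 + 8 = 80
Transpose up 3: 80 + 3 = 83
83 = 6×12 + 11 → B in octave 6
Result = B6


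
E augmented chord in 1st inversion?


Reasoning:
Root position: E G# B#
1st inversion: move root up an octave
Bass note: G#
Notes (bottom to top) = G# B# E


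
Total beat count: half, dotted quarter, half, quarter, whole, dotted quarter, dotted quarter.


Reasoning:
Beat values:
  half = 2 beats
  dotted quarter = 1.5 beats
  half = 2 beats
  quarter = 1 beat
  whole = 4 beats
  dotted quarter = 1.5 beats
  dotted quarter = 1.5 beats
Sum = 2 + 1.5 + 2 + 1 + 4 + 1.5 + 1.5
= 13.5 beats


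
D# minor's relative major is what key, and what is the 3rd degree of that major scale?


Working:
The relative major shares the key signature and is a minor 3rd above the minor tonic
A minor 3rd above D# is F#
→ relative major of D# minor is F# major
F# major scale: F# G# A# B C# D# E#
= F# major; 3rd degree = A#


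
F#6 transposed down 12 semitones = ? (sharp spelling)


F#6: chromatic position 6 in octave 6 → absolute = 6×12 + 6 = 78
Transpose down 12: 78 - 12 = 66
66 = 5×12 + 6 → F# in octave 5
Result = F#5


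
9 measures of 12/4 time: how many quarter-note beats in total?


Working:
Time signature 12/4: the bottom number 4 means the quarter note gets one count
The top number 12 means 12 quarter-note beats per measure
Total = 12 × 9 measures
= 108 quarter-note beats


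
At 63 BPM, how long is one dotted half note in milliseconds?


Step by step:
One quarter-note beat = 60000 / BPM = 60000 / 63 ms
Dotted half note = 3 × quarter note
Duration = 3 × 60000 / 63 = 180000 / 63
= 2857.1 ms


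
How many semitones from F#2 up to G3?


Let's work it out.
Absolute semitone position = octave×12 + chromatic position
F#2: 2×12 + 6 = 30
G3: 3×12 + 7 = 43
Difference = 43 - 30 = 13
= 13 semitones


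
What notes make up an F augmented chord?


Let's work it out.
Augmented triad = root + major 3rd (4 semitones) + augmented 5th (8 semitones)
A triad on F stacks thirds, so the chord tones use letter names F-A-C
Root: F
Major 3rd above F: A
Augmented 5th above F: C#
Chord = F A C#


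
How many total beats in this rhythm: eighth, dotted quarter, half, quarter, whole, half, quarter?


Beat values:
  eighth = 0.5 beats
  dotted quarter = 1.5 beats
  half = 2 beats
  quarter = 1 beat
  whole = 4 beats
  half = 2 beats
  quarter = 1 beat
Sum = 0.5 + 1.5 + 2 + 1 + 4 + 2 + 1
= 12 beats


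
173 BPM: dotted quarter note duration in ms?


Step by step:
One quarter-note beat = 60000 / BPM = 60000 / 173 ms
Dotted quarter note = 3/2 × quarter note
Duration = 3/2 × 60000 / 173 = 90000 / 173
= 520.2 ms


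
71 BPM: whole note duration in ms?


Solution.
One quarter-note beat = 60000 / BPM = 60000 / 71 ms
Whole note = 4 × quarter note
Duration = 4 × 60000 / 71 = 240000 / 71
= 3380.3 ms


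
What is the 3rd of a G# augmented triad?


Step by step:
Augmented triad = root + major 3rd (4 semitones) + augmented 5th (8 semitones)
A triad on G# stacks thirds, so the chord tones use letter names G-B-D
Root: G#
Major 3rd above G#: B#
Augmented 5th above G#: D##
The 3rd = B#


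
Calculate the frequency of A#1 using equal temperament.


Let's work it out.
f = 440 × 2^(n/12) where n = semitones from A4
A#1: -35 semitones from A4
f = 440 × 2^(-35/12)
f = 58.27 Hz


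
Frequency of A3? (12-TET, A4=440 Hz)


Working:
f = 440 × 2^(n/12) where n = semitones from A4
A3: -12 semitones from A4
f = 440 × 2^(-12/12)
f = 220.00 Hz


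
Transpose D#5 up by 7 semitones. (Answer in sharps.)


Step by step:
D#5: chromatic position 3 in octave 5 → absolute = 5×12 + 3 = 63
Transpose up 7: 63 + 7 = 70
70 = 5×12 + 10 → A# in octave 5
Result = A#5


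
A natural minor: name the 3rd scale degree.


Natural minor scale pattern: W-H-W-W-H-W-W (2-1-2-2-1-2-2 semitones)
Starting from A:
  A + 2 semitones → B
  B + 1 semitone → C
  C + 2 semitones → D
  D + 2 semitones → E
  E + 1 semitone → F
  F + 2 semitones → G
  G + 2 semitones → A
Scale: A B C D E F G
Degree 3 = C


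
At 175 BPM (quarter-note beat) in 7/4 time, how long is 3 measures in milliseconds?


Step by step:
Quarter-note beat duration = 60000 / 175 ms
Beats per measure (7/4) = 7
One measure = 7 × 60000 / 175 = 420000 / 175 ms
3 measures = 3 × 420000 / 175 = 1260000 / 175
= 7200.0 ms


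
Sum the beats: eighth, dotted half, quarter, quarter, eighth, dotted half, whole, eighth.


Step by step:
Beat values:
  eighth = 0.5 beats
  dotted half = 3 beats
  quarter = 1 beat
  quarter = 1 beat
  eighth = 0.5 beats
  dotted half = 3 beats
  whole = 4 beats
  eighth = 0.5 beats
Sum = 0.5 + 3 + 1 + 1 + 0.5 + 3 + 4 + 0.5
= 13.5 beats


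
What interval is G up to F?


Reasoning:
Letter names: G → F spans 7 letter names → a 7th
Semitones: G → F = 10 half-steps
A 7th of 10 semitones is a minor 7th
= minor 7th


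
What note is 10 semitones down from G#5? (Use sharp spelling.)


Solution.
G#5: chromatic position 8 in octave 5 → absolute = 5×12 + 8 = 68
Transpose down 10: 68 - 10 = 58
58 = 4×12 + 10 → A# in octave 4
Result = A#4


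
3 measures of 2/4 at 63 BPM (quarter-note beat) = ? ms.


Quarter-note beat duration = 60000 / 63 ms
Beats per measure (2/4) = 2
One measure = 2 × 60000 / 63 = 120000 / 63 ms
3 measures = 3 × 120000 / 63 = 360000 / 63
= 5714.3 ms


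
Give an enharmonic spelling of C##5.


Enharmonic notes sound the same pitch but are spelled with different letter names
C## and D name the same pitch class
= D5


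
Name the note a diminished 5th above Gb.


A 5th spans 5 letter names, so from G we land on D
A diminished 5th = 6 semitones above Gb
Spell D at that pitch: Dbb
= Dbb


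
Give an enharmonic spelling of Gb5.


Solution.
Enharmonic notes sound the same pitch but are spelled with different letter names
Gb and F# name the same pitch class
= F#5


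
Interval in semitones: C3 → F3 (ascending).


Absolute semitone position = octave×12 + chromatic position
C3: 3×12 + 0 = 36
F3: 3×12 + 5 = 41
Difference = 41 - 36 = 5
= 5 semitones


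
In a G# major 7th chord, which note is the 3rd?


Reasoning:
Major 7th chord = root + major 3rd + perfect 5th + major 7th
Seventh chords stack in thirds, so the letter names are G-B-D-F
Root: G#
Major 3rd above G#: B#
Perfect 5th above G#: D#
Major 7th above G#: F##
The 3rd = B#


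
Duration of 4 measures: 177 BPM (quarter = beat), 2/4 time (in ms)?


Let's work it out.
Quarter-note beat duration = 60000 / 177 ms
Beats per measure (2/4) = 2
One measure = 2 × 60000 / 177 = 120000 / 177 ms
4 measures = 4 × 120000 / 177 = 480000 / 177
= 2711.9 ms


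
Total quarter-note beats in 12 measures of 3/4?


Time signature 3/4: the bottom number 4 means the quarter note gets one count
The top number 3 means 3 quarter-note beats per measure
Total = 3 × 12 measures
= 36 quarter-note beats


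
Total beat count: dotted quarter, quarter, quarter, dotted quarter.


Beat values:
  dotted quarter = 1.5 beats
  quarter = 1 beat
  quarter = 1 beat
  dotted quarter = 1.5 beats
Sum = 1.5 + 1 + 1 + 1.5
= 5 beats


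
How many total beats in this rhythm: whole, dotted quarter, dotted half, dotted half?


Beat values:
  whole = 4 beats
  dotted quarter = 1.5 beats
  dotted half = 3 beats
  dotted half = 3 beats
Sum = 4 + 1.5 + 3 + 3
= 11.5 beats


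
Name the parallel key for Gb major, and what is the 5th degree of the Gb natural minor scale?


Reasoning:
Parallel keys share the same tonic but differ in mode
Gb major → parallel is Gb minor
Gb natural minor scale: Gb Ab Bbb Cb Db Ebb Fb
= Gb minor; 5th degree = Db


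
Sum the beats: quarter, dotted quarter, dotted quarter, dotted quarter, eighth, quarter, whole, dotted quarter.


Working:
Beat values:
  quarter = 1 beat
  dotted quarter = 1.5 beats
  dotted quarter = 1.5 beats
  dotted quarter = 1.5 beats
  eighth = 0.5 beats
  quarter = 1 beat
  whole = 4 beats
  dotted quarter = 1.5 beats
Sum = 1 + 1.5 + 1.5 + 1.5 + 0.5 + 1 + 4 + 1.5
= 12.5 beats


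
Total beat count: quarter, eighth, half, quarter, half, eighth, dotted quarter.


Reasoning:
Beat values:
  quarter = 1 beat
  eighth = 0.5 beats
  half = 2 beats
  quarter = 1 beat
  half = 2 beats
  eighth = 0.5 beats
  dotted quarter = 1.5 beats
Sum = 1 + 0.5 + 2 + 1 + 2 + 0.5 + 1.5
= 8.5 beats


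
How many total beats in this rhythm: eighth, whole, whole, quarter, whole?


Step by step:
Beat values:
  eighth = 0.5 beats
  whole = 4 beats
  whole = 4 beats
  quarter = 1 beat
  whole = 4 beats
Sum = 0.5 + 4 + 4 + 1 + 4
= 13.5 beats


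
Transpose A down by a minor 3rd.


Working:
minor 3rd: 3 letter names, 3 semitones
Letter: A - 2 → F
Pitch: A - 3 semitones, spelled as an F → F#
= F#


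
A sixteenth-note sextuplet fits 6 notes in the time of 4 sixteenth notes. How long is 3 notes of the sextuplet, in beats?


Reasoning:
Sextuplet: 6 notes occupy the space of 4 sixteenth notes
Space = 4 × 1/4 = 1 beat
Each sextuplet note = 1 / 6 = 1/6 beats
3 notes = 3 × 1/6 = 1/2
= 1/2 beats
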